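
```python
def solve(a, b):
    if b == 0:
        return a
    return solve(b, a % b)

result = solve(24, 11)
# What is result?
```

solve(24, 11) -> solve(11, 2) -> solve(2, 1) -> solve(1, 0) -> 1

Answer: 1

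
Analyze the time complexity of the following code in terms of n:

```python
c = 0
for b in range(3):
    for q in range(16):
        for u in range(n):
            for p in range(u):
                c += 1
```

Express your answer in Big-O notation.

Each loop level contributes: 1 × 1 × n × n. Multiplying the contributions gives O(n^2).

Answer: O(n^2)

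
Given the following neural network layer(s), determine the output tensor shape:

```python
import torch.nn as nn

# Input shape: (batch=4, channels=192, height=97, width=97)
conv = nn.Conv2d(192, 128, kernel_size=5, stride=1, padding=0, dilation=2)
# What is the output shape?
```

Input: (4, 192, 97, 97) -> Output: (4, 128, 89, 89)

Answer: (4, 128, 89, 89)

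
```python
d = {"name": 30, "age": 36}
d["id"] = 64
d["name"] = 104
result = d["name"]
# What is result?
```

Trace:
`d = {"name": 30, "age": 36}` → d = {'name': 30, 'age': 36}
`d["id"] = 64` → d = {'name': 30, 'age': 36, 'id': 64}
`d["name"] = 104` → d = {'name': 104, 'age': 36, 'id': 64}
`result = d["name"]` → result = 104
So result = 104

Answer: 104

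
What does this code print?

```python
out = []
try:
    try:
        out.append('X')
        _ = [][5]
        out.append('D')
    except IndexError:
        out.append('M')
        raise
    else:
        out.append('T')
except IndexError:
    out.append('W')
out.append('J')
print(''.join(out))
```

Execution trace: 'X' (inner try body) → 'M' (inner except IndexError) → 'W' (outer except IndexError) → 'J' (after the try/except). Output: XMWJ

Answer: XMWJ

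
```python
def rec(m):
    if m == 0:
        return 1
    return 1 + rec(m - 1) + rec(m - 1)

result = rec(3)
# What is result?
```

rec(m) = 1 + 2·rec(m-1), rec(0)=1. Closed form: (1+1)·2^3 - 1 = 15.

Answer: 15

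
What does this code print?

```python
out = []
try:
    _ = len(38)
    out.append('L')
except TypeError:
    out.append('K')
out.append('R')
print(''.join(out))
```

Execution trace: 'K' (except TypeError) → 'R' (after the try/except). Output: KR

Answer: KR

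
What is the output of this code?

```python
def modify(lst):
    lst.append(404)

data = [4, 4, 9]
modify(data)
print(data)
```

Key concept: function modifies passed list.
Step by step:
`data = [4, 4, 9]` → data = [4, 4, 9]
`modify(data)` → data = [4, 4, 9, 404]
`print(data)` → prints [4, 4, 9, 404]

Answer: [4, 4, 9, 404]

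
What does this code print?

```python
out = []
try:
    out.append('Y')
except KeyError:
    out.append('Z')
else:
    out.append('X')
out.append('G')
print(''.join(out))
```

Execution trace: 'Y' (try body, no exception) → 'X' (else) → 'G' (after the try/except). Output: YXG

Answer: YXG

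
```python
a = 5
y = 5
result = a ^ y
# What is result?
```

Trace:
`a = 5` → a = 5
`y = 5` → y = 5
`result = a ^ y` → result = 0
So result = 0

Answer: 0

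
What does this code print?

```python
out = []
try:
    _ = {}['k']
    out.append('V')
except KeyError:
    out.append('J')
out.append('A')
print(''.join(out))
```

Execution trace: 'J' (except KeyError) → 'A' (after the try/except). Output: JA

Answer: JA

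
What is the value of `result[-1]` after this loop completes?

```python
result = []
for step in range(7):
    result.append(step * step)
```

Last element of squares 0 to 6
`result` takes the values: [] → [0] → [0, 1] → [0, 1, 4] → [0, 1, 4, 9] → [0, 1, 4, 9, 16] → [0, 1, 4, 9, 16, 25] → [0, 1, 4, 9, 16, 25, 36]
So `result[-1]` = 36

Answer: 36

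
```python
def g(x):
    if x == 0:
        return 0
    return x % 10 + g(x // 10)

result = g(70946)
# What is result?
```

Sum of digits of 70946: 6 + 4 + 9 + 0 + 7 = 26

Answer: 26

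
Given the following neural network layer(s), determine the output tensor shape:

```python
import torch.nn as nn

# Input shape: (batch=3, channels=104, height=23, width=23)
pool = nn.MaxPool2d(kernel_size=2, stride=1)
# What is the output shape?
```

Input: (3, 104, 23, 23) -> Output: (3, 104, 22, 22)

Answer: (3, 104, 22, 22)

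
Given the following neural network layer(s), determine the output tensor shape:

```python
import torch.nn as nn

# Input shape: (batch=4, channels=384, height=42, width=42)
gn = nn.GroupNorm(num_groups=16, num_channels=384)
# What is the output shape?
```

Input: (4, 384, 42, 42) -> Output: (4, 384, 42, 42)

Answer: (4, 384, 42, 42)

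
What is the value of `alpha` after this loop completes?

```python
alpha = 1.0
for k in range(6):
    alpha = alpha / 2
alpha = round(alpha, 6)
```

Halving LR 6 times: 1 / 2^6
`alpha` takes the values: 1.0 → 0.5 → 0.25 → 0.125 → 0.0625 → 0.03125 → 0.015625

Answer: 0.015625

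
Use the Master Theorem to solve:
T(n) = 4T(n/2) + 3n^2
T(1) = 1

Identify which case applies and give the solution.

a=4, b=2, f(n)=3n^2. log_2(4) = 2. Since c=2 = 2, Case 2 applies: T(n) = Θ(n^log_b(a) · log n) = O(n^2 log n).

Answer: O(n^2 log n) - Case 2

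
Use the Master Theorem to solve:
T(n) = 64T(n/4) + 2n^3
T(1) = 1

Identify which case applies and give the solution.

a=64, b=4, f(n)=2n^3. log_4(64) = 3. Since c=3 = 3, Case 2 applies: T(n) = Θ(n^log_b(a) · log n) = O(n^3 log n).

Answer: O(n^3 log n) - Case 2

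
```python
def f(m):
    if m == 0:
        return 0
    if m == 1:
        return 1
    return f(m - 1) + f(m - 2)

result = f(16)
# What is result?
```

Build up from base cases: f(0)=0, f(1)=1, f(2)=1, f(3)=2, f(4)=3, f(5)=5, f(6)=8, ..., f(16)=987

Answer: 987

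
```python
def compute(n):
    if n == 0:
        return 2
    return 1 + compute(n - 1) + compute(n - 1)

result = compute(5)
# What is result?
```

compute(n) = 1 + 2·compute(n-1), compute(0)=2. Closed form: (2+1)·2^5 - 1 = 95.

Answer: 95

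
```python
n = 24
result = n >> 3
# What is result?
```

Trace:
`n = 24` → n = 24
`result = n >> 3` → result = 3
So result = 3

Answer: 3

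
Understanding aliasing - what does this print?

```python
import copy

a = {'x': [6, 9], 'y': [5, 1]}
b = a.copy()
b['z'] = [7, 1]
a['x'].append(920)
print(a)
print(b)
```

Key concept: shallow copy of dict with mutable values.
Step by step:
`a = {'x': [6, 9], 'y': [5, 1]}` → a = {'x': [6, 9], 'y': [5, 1]}
`b = a.copy()` → b = {'x': [6, 9], 'y': [5, 1]}
`b['z'] = [7, 1]` → b = {'x': [6, 9], 'y': [5, 1], 'z': [7, 1]}
`a['x'].append(920)` → a = {'x': [6, 9, 920], 'y': [5, 1]}; b = {'x': [6, 9, 920], 'y': [5, 1], 'z': [7, 1]}
`print(a)` → prints {'x': [6, 9, 920], 'y': [5, 1]}
`print(b)` → prints {'x': [6, 9, 920], 'y': [5, 1], 'z': [7, 1]}

Answer:
{'x': [6, 9, 920], 'y': [5, 1]}
{'x': [6, 9, 920], 'y': [5, 1], 'z': [7, 1]}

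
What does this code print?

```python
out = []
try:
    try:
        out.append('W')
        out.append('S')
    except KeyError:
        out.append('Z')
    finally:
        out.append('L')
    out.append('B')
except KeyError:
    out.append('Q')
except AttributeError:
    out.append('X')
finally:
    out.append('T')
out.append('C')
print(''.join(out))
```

Execution trace: 'W' (inner try body) → 'S' (inner try body, no exception) → 'L' (inner finally) → 'B' (try body, no exception) → 'T' (finally) → 'C' (after the try/except). Output: WSLBTC

Answer: WSLBTC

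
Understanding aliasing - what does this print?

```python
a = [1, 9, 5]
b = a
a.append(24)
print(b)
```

Key concept: basic list aliasing.
Step by step:
`a = [1, 9, 5]` → a = [1, 9, 5]
`b = a` → b = [1, 9, 5] (same object as a)
`a.append(24)` → a = [1, 9, 5, 24] (same object as b); b = [1, 9, 5, 24] (same object as a)
`print(b)` → prints [1, 9, 5, 24]

Answer: [1, 9, 5, 24]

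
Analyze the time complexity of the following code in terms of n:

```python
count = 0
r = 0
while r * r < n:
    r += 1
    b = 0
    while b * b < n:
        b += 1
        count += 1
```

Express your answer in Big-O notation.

Each loop level contributes: √n × √n. Multiplying the contributions gives O(n).

Answer: O(n)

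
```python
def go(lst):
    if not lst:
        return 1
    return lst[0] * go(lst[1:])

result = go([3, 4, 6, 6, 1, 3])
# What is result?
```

Product over [3, 4, 6, 6, 1, 3] = 3 * 4 * 6 * 6 * 1 * 3 = 1296

Answer: 1296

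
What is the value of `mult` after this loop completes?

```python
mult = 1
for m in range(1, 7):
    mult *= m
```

6! = 720
`mult` takes the values: 1 → 2 → 6 → 24 → 120 → 720

Answer: 720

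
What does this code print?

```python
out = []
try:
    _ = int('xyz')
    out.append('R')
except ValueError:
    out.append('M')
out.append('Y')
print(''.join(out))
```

Execution trace: 'M' (except ValueError) → 'Y' (after the try/except). Output: MY

Answer: MY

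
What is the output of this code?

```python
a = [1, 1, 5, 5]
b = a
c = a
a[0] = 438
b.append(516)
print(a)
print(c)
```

Key concept: multiple aliases.
Step by step:
`a = [1, 1, 5, 5]` → a = [1, 1, 5, 5]
`b = a` → b = [1, 1, 5, 5] (same object as a)
`c = a` → c = [1, 1, 5, 5] (same object as a, b)
`a[0] = 438` → a = [438, 1, 5, 5] (same object as b, c); b = [438, 1, 5, 5] (same object as a, c); c = [438, 1, 5, 5] (same object as a, b)
`b.append(516)` → a = [438, 1, 5, 5, 516] (same object as b, c); b = [438, 1, 5, 5, 516] (same object as a, c); c = [438, 1, 5, 5, 516] (same object as a, b)
`print(a)` → prints [438, 1, 5, 5, 516]
`print(c)` → prints [438, 1, 5, 5, 516]

Answer:
[438, 1, 5, 5, 516]
[438, 1, 5, 5, 516]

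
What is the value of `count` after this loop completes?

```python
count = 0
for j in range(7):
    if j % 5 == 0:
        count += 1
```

Count numbers divisible by 5 in range(7)
`count` takes the values: 0 → 1 → 2

Answer: 2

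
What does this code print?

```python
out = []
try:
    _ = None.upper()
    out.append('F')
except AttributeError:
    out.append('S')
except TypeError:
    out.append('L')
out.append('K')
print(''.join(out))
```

Execution trace: 'S' (except AttributeError) → 'K' (after the try/except). Output: SK

Answer: SK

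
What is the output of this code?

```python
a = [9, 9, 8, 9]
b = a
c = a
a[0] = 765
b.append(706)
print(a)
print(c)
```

Key concept: multiple aliases.
Step by step:
`a = [9, 9, 8, 9]` → a = [9, 9, 8, 9]
`b = a` → b = [9, 9, 8, 9] (same object as a)
`c = a` → c = [9, 9, 8, 9] (same object as a, b)
`a[0] = 765` → a = [765, 9, 8, 9] (same object as b, c); b = [765, 9, 8, 9] (same object as a, c); c = [765, 9, 8, 9] (same object as a, b)
`b.append(706)` → a = [765, 9, 8, 9, 706] (same object as b, c); b = [765, 9, 8, 9, 706] (same object as a, c); c = [765, 9, 8, 9, 706] (same object as a, b)
`print(a)` → prints [765, 9, 8, 9, 706]
`print(c)` → prints [765, 9, 8, 9, 706]

Answer:
[765, 9, 8, 9, 706]
[765, 9, 8, 9, 706]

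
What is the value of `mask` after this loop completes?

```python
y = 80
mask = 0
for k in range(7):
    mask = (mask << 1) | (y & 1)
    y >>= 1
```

Reverse lowest 7 bits of 80
`mask` takes the values: 0 → 1 → 2 → 5

Answer: 5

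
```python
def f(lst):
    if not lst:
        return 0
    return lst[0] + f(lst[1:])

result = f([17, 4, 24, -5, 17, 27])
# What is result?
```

17 + 4 + 24 + (-5) + 17 + 27 + 0 = 84

Answer: 84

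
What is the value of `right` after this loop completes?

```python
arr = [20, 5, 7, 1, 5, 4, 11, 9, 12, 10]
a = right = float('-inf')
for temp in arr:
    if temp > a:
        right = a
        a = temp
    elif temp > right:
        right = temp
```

Second largest (with repeats) in [20, 5, 7, 1, 5, 4, 11, 9, 12, 10]
`right` takes the values: -inf → 5 → 7 → 11 → 12

Answer: 12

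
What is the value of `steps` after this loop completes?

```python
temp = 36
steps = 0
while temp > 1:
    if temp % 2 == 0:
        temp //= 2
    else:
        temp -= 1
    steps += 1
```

Steps to reduce 36 to 1
`steps` takes the values: 0 → 1 → 2 → 3 → 4 → 5 → 6

Answer: 6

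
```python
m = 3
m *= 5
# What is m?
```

Trace:
`m = 3` → m = 3
`m *= 5` → m = 15
So m = 15

Answer: 15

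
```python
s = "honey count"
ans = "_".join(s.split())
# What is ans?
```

Trace:
`s = "honey count"` → s = 'honey count'
`ans = "_".join(s.split())` → ans = 'honey_count'
So ans = 'honey_count'

Answer: 'honey_count'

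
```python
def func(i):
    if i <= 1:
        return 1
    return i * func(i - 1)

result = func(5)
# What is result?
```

func(5) = 5 * 4 * 3 * 2 * 1 = 120

Answer: 120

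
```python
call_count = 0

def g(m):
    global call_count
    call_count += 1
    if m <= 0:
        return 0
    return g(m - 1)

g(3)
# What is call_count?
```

Linear recursion stepping by 1: 4 calls from m=3 down to ≤0.

Answer: 4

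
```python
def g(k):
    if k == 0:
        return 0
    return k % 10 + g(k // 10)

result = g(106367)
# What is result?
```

Sum of digits of 106367: 7 + 6 + 3 + 6 + 0 + 1 = 23

Answer: 23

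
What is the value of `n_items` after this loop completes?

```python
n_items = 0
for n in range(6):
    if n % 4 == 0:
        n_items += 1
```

Count numbers divisible by 4 in range(6)
`n_items` takes the values: 0 → 1 → 2

Answer: 2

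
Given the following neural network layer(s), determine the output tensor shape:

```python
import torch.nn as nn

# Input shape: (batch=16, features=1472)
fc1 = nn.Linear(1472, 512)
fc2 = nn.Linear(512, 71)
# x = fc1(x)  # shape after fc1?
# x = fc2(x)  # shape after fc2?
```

Input: (16, 1472) -> after fc1: (16, 512) -> Output: (16, 71)

Answer: (16, 71)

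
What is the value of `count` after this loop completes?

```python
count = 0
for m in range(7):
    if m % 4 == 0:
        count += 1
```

Count numbers divisible by 4 in range(7)
`count` takes the values: 0 → 1 → 2

Answer: 2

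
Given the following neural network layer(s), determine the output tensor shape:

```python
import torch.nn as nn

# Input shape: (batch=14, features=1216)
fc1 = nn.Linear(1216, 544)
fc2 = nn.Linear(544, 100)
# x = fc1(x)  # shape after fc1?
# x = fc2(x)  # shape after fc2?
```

Input: (14, 1216) -> after fc1: (14, 544) -> Output: (14, 100)

Answer: (14, 100)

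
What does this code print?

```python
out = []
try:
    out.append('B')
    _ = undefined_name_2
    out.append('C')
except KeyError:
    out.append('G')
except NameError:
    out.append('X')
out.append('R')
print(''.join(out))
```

Execution trace: 'B' (try body) → 'X' (except NameError) → 'R' (after the try/except). Output: BXR

Answer: BXR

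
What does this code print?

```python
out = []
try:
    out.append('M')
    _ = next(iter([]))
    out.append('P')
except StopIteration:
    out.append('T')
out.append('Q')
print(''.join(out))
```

Execution trace: 'M' (try body) → 'T' (except StopIteration) → 'Q' (after the try/except). Output: MTQ

Answer: MTQ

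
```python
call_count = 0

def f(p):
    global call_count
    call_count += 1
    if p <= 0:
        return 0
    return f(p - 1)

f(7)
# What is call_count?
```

Linear recursion stepping by 1: 8 calls from p=7 down to ≤0.

Answer: 8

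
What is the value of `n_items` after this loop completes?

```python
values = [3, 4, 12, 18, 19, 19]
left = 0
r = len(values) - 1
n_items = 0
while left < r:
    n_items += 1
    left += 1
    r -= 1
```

Iterations until pointers meet (list length 6)
`n_items` takes the values: 0 → 1 → 2 → 3

Answer: 3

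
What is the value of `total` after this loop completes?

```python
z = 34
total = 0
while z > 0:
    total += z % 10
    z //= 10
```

Sum digits of 34
`total` takes the values: 0 → 4 → 7

Answer: 7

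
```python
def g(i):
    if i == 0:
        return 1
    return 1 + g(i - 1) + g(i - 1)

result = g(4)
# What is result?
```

g(i) = 1 + 2·g(i-1), g(0)=1. Closed form: (1+1)·2^4 - 1 = 31.

Answer: 31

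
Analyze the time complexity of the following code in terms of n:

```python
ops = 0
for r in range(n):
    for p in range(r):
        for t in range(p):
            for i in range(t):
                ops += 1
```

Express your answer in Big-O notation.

Each loop level contributes: n × n × n × n. Multiplying the contributions gives O(n^4).

Answer: O(n^4)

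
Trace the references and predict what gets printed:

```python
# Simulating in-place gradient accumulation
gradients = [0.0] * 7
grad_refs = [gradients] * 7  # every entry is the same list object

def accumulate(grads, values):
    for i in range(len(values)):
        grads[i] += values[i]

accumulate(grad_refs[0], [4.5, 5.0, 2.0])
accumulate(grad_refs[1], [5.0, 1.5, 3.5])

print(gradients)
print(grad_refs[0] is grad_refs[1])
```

Key concept: gradient accumulation aliasing.
Step by step:
`gradients = [0.0] * 7` → gradients = [0.0, 0.0, 0.0, 0.0, 0.0, 0.0, 0.0]
`grad_refs = [gradients] * 7` → grad_refs = [[0.0, 0.0, 0.0, 0.0, 0.0, 0.0, 0.0], [0.0, 0.0, 0.0, 0.0, 0.0, 0.0, 0.0], [0.0, 0.0, 0.0, 0.0, 0.0, 0.0, 0.0], [0.0, 0.0, 0.0, 0.0, 0.0, 0.0, 0.0], [0.0, 0.0, 0.0, 0.0, 0.0, 0.0, 0.0], [0.0, 0.0, 0.0, 0.0, 0.0, 0.0, 0.0], [0.0, 0.0, 0.0, 0.0, 0.0, 0.0, 0.0]]
`accumulate(grad_refs[0], [4.5, 5.0, 2.0])` → gradients = [4.5, 5.0, 2.0, 0.0, 0.0, 0.0, 0.0]; grad_refs = [[4.5, 5.0, 2.0, 0.0, 0.0, 0.0, 0.0], [4.5, 5.0, 2.0, 0.0, 0.0, 0.0, 0.0], [4.5, 5.0, 2.0, 0.0, 0.0, 0.0, 0.0], [4.5, 5.0, 2.0, 0.0, 0.0, 0.0, 0.0], [4.5, 5.0, 2.0, 0.0, 0.0, 0.0, 0.0], [4.5, 5.0, 2.0, 0.0, 0.0, 0.0, 0.0], [4.5, 5.0, 2.0, 0.0, 0.0, 0.0, 0.0]]
`accumulate(grad_refs[1], [5.0, 1.5, 3.5])` → gradients = [9.5, 6.5, 5.5, 0.0, 0.0, 0.0, 0.0]; grad_refs = [[9.5, 6.5, 5.5, 0.0, 0.0, 0.0, 0.0], [9.5, 6.5, 5.5, 0.0, 0.0, 0.0, 0.0], [9.5, 6.5, 5.5, 0.0, 0.0, 0.0, 0.0], [9.5, 6.5, 5.5, 0.0, 0.0, 0.0, 0.0], [9.5, 6.5, 5.5, 0.0, 0.0, 0.0, 0.0], [9.5, 6.5, 5.5, 0.0, 0.0, 0.0, 0.0], [9.5, 6.5, 5.5, 0.0, 0.0, 0.0, 0.0]]
`print(gradients)` → prints [9.5, 6.5, 5.5, 0.0, 0.0, 0.0, 0.0]
`print(grad_refs[0] is grad_refs[1])` → prints True

Answer:
[9.5, 6.5, 5.5, 0.0, 0.0, 0.0, 0.0]
True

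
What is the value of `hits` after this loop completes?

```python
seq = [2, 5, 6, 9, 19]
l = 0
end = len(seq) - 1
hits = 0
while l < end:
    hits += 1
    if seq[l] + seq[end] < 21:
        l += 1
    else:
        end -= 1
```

Steps to find pair summing to 21
`hits` takes the values: 0 → 1 → 2 → 3 → 4

Answer: 4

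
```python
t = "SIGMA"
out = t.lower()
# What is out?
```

Trace:
`t = "SIGMA"` → t = 'SIGMA'
`out = t.lower()` → out = 'sigma'
So out = 'sigma'

Answer: 'sigma'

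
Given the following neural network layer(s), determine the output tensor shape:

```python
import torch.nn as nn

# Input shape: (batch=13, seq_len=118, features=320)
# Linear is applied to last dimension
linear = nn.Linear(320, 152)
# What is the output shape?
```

Input: (13, 118, 320) -> Output: (13, 118, 152)

Answer: (13, 118, 152)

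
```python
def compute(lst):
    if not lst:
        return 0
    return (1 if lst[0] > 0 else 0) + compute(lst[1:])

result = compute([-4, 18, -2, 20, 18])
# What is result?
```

Count of positive elements in [-4, 18, -2, 20, 18] = 3

Answer: 3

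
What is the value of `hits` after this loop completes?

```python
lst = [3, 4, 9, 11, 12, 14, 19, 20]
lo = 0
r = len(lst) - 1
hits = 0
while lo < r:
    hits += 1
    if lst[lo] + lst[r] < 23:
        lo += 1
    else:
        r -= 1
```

Steps to find pair summing to 23
`hits` takes the values: 0 → 1 → 2 → 3 → 4 → 5 → 6 → 7

Answer: 7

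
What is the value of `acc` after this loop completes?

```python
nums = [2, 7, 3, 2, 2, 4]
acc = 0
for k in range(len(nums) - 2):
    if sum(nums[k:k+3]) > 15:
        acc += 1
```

Count windows with sum > 15
`acc` takes the values: 0

Answer: 0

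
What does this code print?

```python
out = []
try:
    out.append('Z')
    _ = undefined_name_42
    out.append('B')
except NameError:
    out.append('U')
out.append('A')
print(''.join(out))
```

Execution trace: 'Z' (try body) → 'U' (except NameError) → 'A' (after the try/except). Output: ZUA

Answer: ZUA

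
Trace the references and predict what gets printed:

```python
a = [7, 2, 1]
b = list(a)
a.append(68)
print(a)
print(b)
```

Key concept: list() constructor creates copy.
Step by step:
`a = [7, 2, 1]` → a = [7, 2, 1]
`b = list(a)` → b = [7, 2, 1]
`a.append(68)` → a = [7, 2, 1, 68]
`print(a)` → prints [7, 2, 1, 68]
`print(b)` → prints [7, 2, 1]

Answer:
[7, 2, 1, 68]
[7, 2, 1]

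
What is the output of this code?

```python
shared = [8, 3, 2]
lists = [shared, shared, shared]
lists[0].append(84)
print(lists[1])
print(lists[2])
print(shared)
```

Key concept: list of same reference.
Step by step:
`shared = [8, 3, 2]` → shared = [8, 3, 2]
`lists = [shared, shared, shared]` → lists = [[8, 3, 2], [8, 3, 2], [8, 3, 2]]
`lists[0].append(84)` → shared = [8, 3, 2, 84]; lists = [[8, 3, 2, 84], [8, 3, 2, 84], [8, 3, 2, 84]]
`print(lists[1])` → prints [8, 3, 2, 84]
`print(lists[2])` → prints [8, 3, 2, 84]
`print(shared)` → prints [8, 3, 2, 84]

Answer:
[8, 3, 2, 84]
[8, 3, 2, 84]
[8, 3, 2, 84]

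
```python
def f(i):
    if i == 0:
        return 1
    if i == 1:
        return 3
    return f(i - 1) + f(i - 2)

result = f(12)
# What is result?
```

Build up from base cases: f(0)=1, f(1)=3, f(2)=4, f(3)=7, f(4)=11, f(5)=18, f(6)=29, ..., f(12)=521

Answer: 521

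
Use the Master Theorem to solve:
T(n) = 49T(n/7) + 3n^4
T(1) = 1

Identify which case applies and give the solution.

a=49, b=7, f(n)=3n^4. log_7(49) = 2. Since c=4 > 2 and the regularity condition holds (49(n/7)^4 = (49/7^4)n^4 with 49/7^4 < 1), Case 3 applies: T(n) = Θ(f(n)) = O(n^4).

Answer: O(n^4) - Case 3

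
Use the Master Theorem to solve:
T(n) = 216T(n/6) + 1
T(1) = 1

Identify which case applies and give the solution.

a=216, b=6, f(n)=1. log_6(216) = 3. Since c=0 < 3, Case 1 applies: T(n) = Θ(n^log_b(a)) = O(n^3).

Answer: O(n^3) - Case 1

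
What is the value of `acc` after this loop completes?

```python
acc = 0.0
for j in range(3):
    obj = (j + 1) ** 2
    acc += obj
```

Sum of squared losses 1² + 2² + ... + 3²
`acc` takes the values: 0.0 → 1.0 → 5.0 → 14.0

Answer: 14.0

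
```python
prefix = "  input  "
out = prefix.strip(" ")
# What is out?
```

Trace:
`prefix = "  input  "` → prefix = '  input  '
`out = prefix.strip(" ")` → out = 'input'
So out = 'input'

Answer: 'input'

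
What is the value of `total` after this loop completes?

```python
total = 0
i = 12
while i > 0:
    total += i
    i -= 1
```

Sum 12 down to 1
`total` takes the values: 0 → 12 → 23 → 33 → 42 → 50 → 57 → 63 → 68 → 72 → 75 → 77 → 78

Answer: 78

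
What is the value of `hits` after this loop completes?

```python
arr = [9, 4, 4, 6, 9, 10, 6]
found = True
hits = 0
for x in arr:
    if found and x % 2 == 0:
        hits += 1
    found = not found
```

Count even values at even positions
`hits` takes the values: 0 → 1 → 2

Answer: 2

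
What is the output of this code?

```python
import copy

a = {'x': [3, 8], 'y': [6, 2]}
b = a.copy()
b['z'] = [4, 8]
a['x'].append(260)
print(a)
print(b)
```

Key concept: shallow copy of dict with mutable values.
Step by step:
`a = {'x': [3, 8], 'y': [6, 2]}` → a = {'x': [3, 8], 'y': [6, 2]}
`b = a.copy()` → b = {'x': [3, 8], 'y': [6, 2]}
`b['z'] = [4, 8]` → b = {'x': [3, 8], 'y': [6, 2], 'z': [4, 8]}
`a['x'].append(260)` → a = {'x': [3, 8, 260], 'y': [6, 2]}; b = {'x': [3, 8, 260], 'y': [6, 2], 'z': [4, 8]}
`print(a)` → prints {'x': [3, 8, 260], 'y': [6, 2]}
`print(b)` → prints {'x': [3, 8, 260], 'y': [6, 2], 'z': [4, 8]}

Answer:
{'x': [3, 8, 260], 'y': [6, 2]}
{'x': [3, 8, 260], 'y': [6, 2], 'z': [4, 8]}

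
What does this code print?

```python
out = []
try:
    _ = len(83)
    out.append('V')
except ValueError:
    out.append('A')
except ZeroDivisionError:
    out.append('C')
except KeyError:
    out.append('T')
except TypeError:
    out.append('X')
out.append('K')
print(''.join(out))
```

Execution trace: 'X' (except TypeError) → 'K' (after the try/except). Output: XK

Answer: XK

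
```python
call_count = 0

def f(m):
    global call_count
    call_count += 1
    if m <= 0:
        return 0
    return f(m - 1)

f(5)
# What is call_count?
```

Linear recursion stepping by 1: 6 calls from m=5 down to ≤0.

Answer: 6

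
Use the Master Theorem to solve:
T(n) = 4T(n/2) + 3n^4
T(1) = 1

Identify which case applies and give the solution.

a=4, b=2, f(n)=3n^4. log_2(4) = 2. Since c=4 > 2 and the regularity condition holds (4(n/2)^4 = (4/2^4)n^4 with 4/2^4 < 1), Case 3 applies: T(n) = Θ(f(n)) = O(n^4).

Answer: O(n^4) - Case 3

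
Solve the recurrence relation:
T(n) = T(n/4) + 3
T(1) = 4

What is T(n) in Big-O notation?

Each step divides n by 4 and adds 3. After log_4(n) steps we reach T(1)=4. So T(n) = 3·log_4(n) + 4 = O(log n).

Answer: O(log n)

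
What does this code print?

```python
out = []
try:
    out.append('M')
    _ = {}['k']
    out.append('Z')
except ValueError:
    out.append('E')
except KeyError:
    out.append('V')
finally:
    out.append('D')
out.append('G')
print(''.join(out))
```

Execution trace: 'M' (try body) → 'V' (except KeyError) → 'D' (finally) → 'G' (after the try/except). Output: MVDG

Answer: MVDG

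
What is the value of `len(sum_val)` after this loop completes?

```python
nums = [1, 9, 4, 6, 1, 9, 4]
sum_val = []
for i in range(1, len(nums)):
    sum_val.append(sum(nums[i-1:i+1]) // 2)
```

Number of 2-element averages
`sum_val` takes the values: [] → [5] → [5, 6] → [5, 6, 5] → [5, 6, 5, 3] → [5, 6, 5, 3, 5] → [5, 6, 5, 3, 5, 6]
So `len(sum_val)` = 6

Answer: 6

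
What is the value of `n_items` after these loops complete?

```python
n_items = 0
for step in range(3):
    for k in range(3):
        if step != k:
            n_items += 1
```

3² - 3 (exclude diagonal)
`n_items` takes the values: 0 → 1 → 2 → 3 → 4 → 5 → 6

Answer: 6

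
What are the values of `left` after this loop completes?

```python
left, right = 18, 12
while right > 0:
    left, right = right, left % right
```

GCD of 18 and 12
`left` takes the values: 18 → 12 → 6

Answer: 6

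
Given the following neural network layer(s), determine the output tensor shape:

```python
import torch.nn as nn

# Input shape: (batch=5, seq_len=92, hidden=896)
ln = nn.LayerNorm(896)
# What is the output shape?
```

Input: (5, 92, 896) -> Output: (5, 92, 896)

Answer: (5, 92, 896)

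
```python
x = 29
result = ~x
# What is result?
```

Trace:
`x = 29` → x = 29
`result = ~x` → result = -30
So result = -30

Answer: -30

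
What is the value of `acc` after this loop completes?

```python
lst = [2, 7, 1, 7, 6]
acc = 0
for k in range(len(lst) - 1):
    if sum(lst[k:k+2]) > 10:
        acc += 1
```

Count windows with sum > 10
`acc` takes the values: 0 → 1

Answer: 1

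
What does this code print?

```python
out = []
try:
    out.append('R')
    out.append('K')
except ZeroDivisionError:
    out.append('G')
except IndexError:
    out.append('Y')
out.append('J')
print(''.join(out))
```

Execution trace: 'R' (try body) → 'K' (try body, no exception) → 'J' (after the try/except). Output: RKJ

Answer: RKJ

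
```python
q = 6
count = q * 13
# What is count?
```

Trace:
`q = 6` → q = 6
`count = q * 13` → count = 78
So count = 78

Answer: 78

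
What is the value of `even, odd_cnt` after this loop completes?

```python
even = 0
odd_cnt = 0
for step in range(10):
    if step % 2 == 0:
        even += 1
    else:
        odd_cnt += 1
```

Count evens and odds in range(10)
`even, odd_cnt` takes the values: (0, 0) → (1, 0) → (1, 1) → (2, 1) → (2, 2) → (3, 2) → (3, 3) → (4, 3) → (4, 4) → (5, 4) → (5, 5)

Answer: 5, 5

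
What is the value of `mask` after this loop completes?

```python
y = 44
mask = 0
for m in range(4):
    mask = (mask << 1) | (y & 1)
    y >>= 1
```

Reverse lowest 4 bits of 44
`mask` takes the values: 0 → 1 → 3

Answer: 3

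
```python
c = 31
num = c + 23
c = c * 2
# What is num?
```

Trace:
`c = 31` → c = 31
`num = c + 23` → num = 54
`c = c * 2` → c = 62
So num = 54

Answer: 54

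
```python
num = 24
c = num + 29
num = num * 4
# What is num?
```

Trace:
`num = 24` → num = 24
`c = num + 29` → c = 53
`num = num * 4` → num = 96
So num = 96

Answer: 96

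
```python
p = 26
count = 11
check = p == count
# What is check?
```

Trace:
`p = 26` → p = 26
`count = 11` → count = 11
`check = p == count` → check = False
So check = False

Answer: False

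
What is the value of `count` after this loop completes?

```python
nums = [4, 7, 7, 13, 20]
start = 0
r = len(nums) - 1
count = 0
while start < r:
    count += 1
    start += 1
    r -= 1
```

Iterations until pointers meet (list length 5)
`count` takes the values: 0 → 1 → 2

Answer: 2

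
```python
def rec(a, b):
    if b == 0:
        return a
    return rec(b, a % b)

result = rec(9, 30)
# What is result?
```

rec(9, 30) -> rec(30, 9) -> rec(9, 3) -> rec(3, 0) -> 3

Answer: 3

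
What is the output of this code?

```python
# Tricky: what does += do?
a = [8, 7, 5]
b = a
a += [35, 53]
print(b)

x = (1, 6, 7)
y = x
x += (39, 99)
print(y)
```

Key concept: += behavior differs for mutable vs immutable.
Step by step:
`a = [8, 7, 5]` → a = [8, 7, 5]
`b = a` → b = [8, 7, 5] (same object as a)
`a += [35, 53]` → a = [8, 7, 5, 35, 53] (same object as b); b = [8, 7, 5, 35, 53] (same object as a)
`print(b)` → prints [8, 7, 5, 35, 53]
`x = (1, 6, 7)` → x = (1, 6, 7)
`y = x` → y = (1, 6, 7)
`x += (39, 99)` → x = (1, 6, 7, 39, 99)
`print(y)` → prints (1, 6, 7)

Answer:
[8, 7, 5, 35, 53]
(1, 6, 7)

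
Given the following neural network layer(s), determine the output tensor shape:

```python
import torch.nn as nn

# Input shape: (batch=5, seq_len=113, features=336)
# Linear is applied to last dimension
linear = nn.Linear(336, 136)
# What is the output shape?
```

Input: (5, 113, 336) -> Output: (5, 113, 136)

Answer: (5, 113, 136)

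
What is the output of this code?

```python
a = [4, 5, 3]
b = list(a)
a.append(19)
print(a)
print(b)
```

Key concept: list() constructor creates copy.
Step by step:
`a = [4, 5, 3]` → a = [4, 5, 3]
`b = list(a)` → b = [4, 5, 3]
`a.append(19)` → a = [4, 5, 3, 19]
`print(a)` → prints [4, 5, 3, 19]
`print(b)` → prints [4, 5, 3]

Answer:
[4, 5, 3, 19]
[4, 5, 3]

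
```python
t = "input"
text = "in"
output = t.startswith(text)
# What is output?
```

Trace:
`t = "input"` → t = 'input'
`text = "in"` → text = 'in'
`output = t.startswith(text)` → output = True
So output = True

Answer: True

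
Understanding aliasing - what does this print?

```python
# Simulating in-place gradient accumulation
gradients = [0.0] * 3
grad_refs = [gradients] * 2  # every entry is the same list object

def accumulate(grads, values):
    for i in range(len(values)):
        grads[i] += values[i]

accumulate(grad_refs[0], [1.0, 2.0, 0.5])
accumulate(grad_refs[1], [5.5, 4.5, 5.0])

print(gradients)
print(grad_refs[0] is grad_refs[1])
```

Key concept: gradient accumulation aliasing.
Step by step:
`gradients = [0.0] * 3` → gradients = [0.0, 0.0, 0.0]
`grad_refs = [gradients] * 2` → grad_refs = [[0.0, 0.0, 0.0], [0.0, 0.0, 0.0]]
`accumulate(grad_refs[0], [1.0, 2.0, 0.5])` → gradients = [1.0, 2.0, 0.5]; grad_refs = [[1.0, 2.0, 0.5], [1.0, 2.0, 0.5]]
`accumulate(grad_refs[1], [5.5, 4.5, 5.0])` → gradients = [6.5, 6.5, 5.5]; grad_refs = [[6.5, 6.5, 5.5], [6.5, 6.5, 5.5]]
`print(gradients)` → prints [6.5, 6.5, 5.5]
`print(grad_refs[0] is grad_refs[1])` → prints True

Answer:
[6.5, 6.5, 5.5]
True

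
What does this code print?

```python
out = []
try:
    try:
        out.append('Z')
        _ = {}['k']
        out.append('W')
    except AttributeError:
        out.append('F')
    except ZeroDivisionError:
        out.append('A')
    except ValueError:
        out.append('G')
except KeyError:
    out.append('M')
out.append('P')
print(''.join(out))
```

Execution trace: 'Z' (try body) → 'M' (outer except KeyError) → 'P' (after the try/except). Output: ZMP

Answer: ZMP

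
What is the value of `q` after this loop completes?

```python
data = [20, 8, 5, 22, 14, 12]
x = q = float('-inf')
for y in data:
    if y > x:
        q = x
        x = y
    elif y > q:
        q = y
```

Second largest (with repeats) in [20, 8, 5, 22, 14, 12]
`q` takes the values: -inf → 8 → 20

Answer: 20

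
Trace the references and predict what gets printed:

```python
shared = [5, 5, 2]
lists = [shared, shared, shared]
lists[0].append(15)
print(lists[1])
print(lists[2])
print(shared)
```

Key concept: list of same reference.
Step by step:
`shared = [5, 5, 2]` → shared = [5, 5, 2]
`lists = [shared, shared, shared]` → lists = [[5, 5, 2], [5, 5, 2], [5, 5, 2]]
`lists[0].append(15)` → shared = [5, 5, 2, 15]; lists = [[5, 5, 2, 15], [5, 5, 2, 15], [5, 5, 2, 15]]
`print(lists[1])` → prints [5, 5, 2, 15]
`print(lists[2])` → prints [5, 5, 2, 15]
`print(shared)` → prints [5, 5, 2, 15]

Answer:
[5, 5, 2, 15]
[5, 5, 2, 15]
[5, 5, 2, 15]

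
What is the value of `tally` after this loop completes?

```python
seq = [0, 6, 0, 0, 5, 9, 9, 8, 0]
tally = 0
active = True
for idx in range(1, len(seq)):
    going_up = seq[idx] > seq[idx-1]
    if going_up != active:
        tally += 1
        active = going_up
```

Count direction changes in [0, 6, 0, 0, 5, 9, 9, 8, 0]
`tally` takes the values: 0 → 1 → 2 → 3

Answer: 3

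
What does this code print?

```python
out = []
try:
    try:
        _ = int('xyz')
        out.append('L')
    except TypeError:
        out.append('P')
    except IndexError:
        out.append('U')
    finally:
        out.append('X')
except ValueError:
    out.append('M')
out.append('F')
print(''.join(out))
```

Execution trace: 'X' (finally) → 'M' (outer except ValueError) → 'F' (after the try/except). Output: XMF

Answer: XMF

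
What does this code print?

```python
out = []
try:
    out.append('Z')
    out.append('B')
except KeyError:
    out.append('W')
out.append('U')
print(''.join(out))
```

Execution trace: 'Z' (try body) → 'B' (try body, no exception) → 'U' (after the try/except). Output: ZBU

Answer: ZBU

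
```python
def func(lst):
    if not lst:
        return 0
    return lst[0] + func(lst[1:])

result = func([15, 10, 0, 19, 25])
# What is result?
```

15 + 10 + 0 + 19 + 25 + 0 = 69

Answer: 69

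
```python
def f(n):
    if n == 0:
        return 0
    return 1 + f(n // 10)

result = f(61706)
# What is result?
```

Count of digits of 61706: 5

Answer: 5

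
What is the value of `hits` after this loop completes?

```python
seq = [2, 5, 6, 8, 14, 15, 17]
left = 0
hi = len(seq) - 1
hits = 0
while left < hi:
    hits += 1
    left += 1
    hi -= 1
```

Iterations until pointers meet (list length 7)
`hits` takes the values: 0 → 1 → 2 → 3

Answer: 3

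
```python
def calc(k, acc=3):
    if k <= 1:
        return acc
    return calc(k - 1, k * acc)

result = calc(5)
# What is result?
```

Accumulator trace (n, acc): (5, 3) -> (4, 15) -> (3, 60) -> (2, 180) -> (1, 360) -> return 360

Answer: 360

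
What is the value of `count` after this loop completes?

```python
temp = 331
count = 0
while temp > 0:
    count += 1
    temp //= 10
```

Count digits by repeated division by 10
`count` takes the values: 0 → 1 → 2 → 3

Answer: 3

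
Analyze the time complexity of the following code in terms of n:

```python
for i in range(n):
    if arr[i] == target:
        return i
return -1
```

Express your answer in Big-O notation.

This is Linear search in an array. Time complexity: O(n).

Answer: O(n)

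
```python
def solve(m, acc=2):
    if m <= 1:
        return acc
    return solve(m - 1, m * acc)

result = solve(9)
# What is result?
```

Accumulator trace (n, acc): (9, 2) -> (8, 18) -> (7, 144) -> (6, 1008) -> (5, 6048) -> (4, 30240) -> (3, 120960) -> (2, 362880) -> (1, 725760) -> return 725760

Answer: 725760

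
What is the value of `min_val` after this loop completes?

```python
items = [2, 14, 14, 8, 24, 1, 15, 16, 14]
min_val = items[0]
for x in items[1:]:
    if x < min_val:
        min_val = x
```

Minimum of [2, 14, 14, 8, 24, 1, 15, 16, 14]
`min_val` takes the values: 2 → 1

Answer: 1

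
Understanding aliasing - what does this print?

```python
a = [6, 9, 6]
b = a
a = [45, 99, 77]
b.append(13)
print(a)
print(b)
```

Key concept: rebinding vs mutation: a is rebound to a new list, b still points at the original.
Step by step:
`a = [6, 9, 6]` → a = [6, 9, 6]
`b = a` → b = [6, 9, 6] (same object as a)
`a = [45, 99, 77]` → a = [45, 99, 77]
`b.append(13)` → b = [6, 9, 6, 13]
`print(a)` → prints [45, 99, 77]
`print(b)` → prints [6, 9, 6, 13]

Answer:
[45, 99, 77]
[6, 9, 6, 13]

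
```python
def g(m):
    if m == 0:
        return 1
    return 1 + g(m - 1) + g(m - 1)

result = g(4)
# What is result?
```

g(m) = 1 + 2·g(m-1), g(0)=1. Closed form: (1+1)·2^4 - 1 = 31.

Answer: 31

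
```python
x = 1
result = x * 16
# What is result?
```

Trace:
`x = 1` → x = 1
`result = x * 16` → result = 16
So result = 16

Answer: 16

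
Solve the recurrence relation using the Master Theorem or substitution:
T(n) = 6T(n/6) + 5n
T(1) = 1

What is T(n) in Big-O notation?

By Master Theorem: a=6, b=6, f(n)=5n. Since log_6(6) = 1 and f(n) = Θ(n^1), Case 2 applies. T(n) = O(n log n).

Answer: O(n log n)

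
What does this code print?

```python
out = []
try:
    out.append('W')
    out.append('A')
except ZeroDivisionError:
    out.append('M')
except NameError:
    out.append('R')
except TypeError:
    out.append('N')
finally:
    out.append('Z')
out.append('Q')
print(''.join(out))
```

Execution trace: 'W' (try body) → 'A' (try body, no exception) → 'Z' (finally) → 'Q' (after the try/except). Output: WAZQ

Answer: WAZQ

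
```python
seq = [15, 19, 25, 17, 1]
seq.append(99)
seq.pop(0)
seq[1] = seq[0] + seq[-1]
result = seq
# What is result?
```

Trace:
`seq = [15, 19, 25, 17, 1]` → seq = [15, 19, 25, 17, 1]
`seq.append(99)` → seq = [15, 19, 25, 17, 1, 99]
`seq.pop(0)` → seq = [19, 25, 17, 1, 99]
`seq[1] = seq[0] + seq[-1]` → seq = [19, 118, 17, 1, 99]
`result = seq` → result = [19, 118, 17, 1, 99]
So result = [19, 118, 17, 1, 99]

Answer: [19, 118, 17, 1, 99]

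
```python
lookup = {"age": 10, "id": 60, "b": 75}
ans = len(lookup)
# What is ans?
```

Trace:
`lookup = {"age": 10, "id": 60, "b": 75}` → lookup = {'age': 10, 'id': 60, 'b': 75}
`ans = len(lookup)` → ans = 3
So ans = 3

Answer: 3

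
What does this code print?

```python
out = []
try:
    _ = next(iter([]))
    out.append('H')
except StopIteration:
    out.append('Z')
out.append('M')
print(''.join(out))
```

Execution trace: 'Z' (except StopIteration) → 'M' (after the try/except). Output: ZM

Answer: ZM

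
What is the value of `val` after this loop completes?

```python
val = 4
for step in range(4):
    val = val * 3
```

Multiply by 3, 4 times: 4 * 3^4 = 324
`val` takes the values: 4 → 12 → 36 → 108 → 324

Answer: 324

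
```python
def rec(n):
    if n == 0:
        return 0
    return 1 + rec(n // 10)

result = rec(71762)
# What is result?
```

Count of digits of 71762: 5

Answer: 5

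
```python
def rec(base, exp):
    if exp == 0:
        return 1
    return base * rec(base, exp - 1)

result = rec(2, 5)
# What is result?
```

rec(2, 5) = 2 * 2 * 2 * 2 * 2 = 32

Answer: 32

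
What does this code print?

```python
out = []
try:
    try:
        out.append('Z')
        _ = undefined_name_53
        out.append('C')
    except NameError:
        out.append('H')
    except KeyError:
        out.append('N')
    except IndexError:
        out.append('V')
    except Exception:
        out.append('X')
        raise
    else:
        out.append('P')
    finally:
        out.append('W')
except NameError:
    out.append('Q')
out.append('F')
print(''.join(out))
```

Execution trace: 'Z' (inner try body) → 'H' (inner except NameError) → 'W' (inner finally) → 'F' (after the try/except). Output: ZHWF

Answer: ZHWF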